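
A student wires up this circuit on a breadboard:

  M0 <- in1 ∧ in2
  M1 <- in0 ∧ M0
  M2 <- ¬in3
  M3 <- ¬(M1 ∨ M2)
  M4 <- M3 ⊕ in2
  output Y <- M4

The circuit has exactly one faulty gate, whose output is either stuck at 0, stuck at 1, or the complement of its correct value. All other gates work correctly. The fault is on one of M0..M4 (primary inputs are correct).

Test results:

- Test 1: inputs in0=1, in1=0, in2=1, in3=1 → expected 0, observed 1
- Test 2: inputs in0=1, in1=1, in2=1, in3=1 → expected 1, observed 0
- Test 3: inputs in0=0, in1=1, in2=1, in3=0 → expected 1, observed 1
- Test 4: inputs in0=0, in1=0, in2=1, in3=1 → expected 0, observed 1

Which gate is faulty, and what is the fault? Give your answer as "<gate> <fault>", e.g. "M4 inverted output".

M1 inverted output

Fault-free values for test 1 (in0=1, in1=0, in2=1, in3=1): M0=0, M1=0, M2=0, M3=1, M4=0, giving Y=0. Observed 1.
Test 1: faults giving observed 1 are {M0 stuck-at-1, M0 inverted output, M1 stuck-at-1, M1 inverted output, M2 stuck-at-1, M2 inverted output, M3 stuck-at-0, M3 inverted output, M4 stuck-at-1, M4 inverted output}.
Test 2 (in0=1, in1=1, in2=1, in3=1): fault-free M0=1, M1=1, M2=0, M3=0, M4=1 → 1; observed 0. Eliminates M0 stuck-at-1, M1 stuck-at-1, M2 stuck-at-1, M2 inverted output, M3 stuck-at-0, M4 stuck-at-1.
Test 3 (in0=0, in1=1, in2=1, in3=0): fault-free M0=1, M1=0, M2=1, M3=0, M4=1 → 1; observed 1. Eliminates M3 inverted output, M4 inverted output.
Test 4 (in0=0, in1=0, in2=1, in3=1): fault-free M0=0, M1=0, M2=0, M3=1, M4=0 → 0; observed 1. Eliminates M0 inverted output.
Only M1 inverted output is consistent with every test.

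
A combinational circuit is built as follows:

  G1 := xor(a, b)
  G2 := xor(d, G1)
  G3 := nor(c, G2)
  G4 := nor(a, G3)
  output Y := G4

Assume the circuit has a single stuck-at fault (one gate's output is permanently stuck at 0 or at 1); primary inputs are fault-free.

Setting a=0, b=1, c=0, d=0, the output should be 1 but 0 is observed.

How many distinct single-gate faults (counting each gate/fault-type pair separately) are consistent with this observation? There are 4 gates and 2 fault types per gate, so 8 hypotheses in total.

4

Fault-free: G1=1, G2=1, G3=0, G4=1 → 1. Observed 0.
  G1 stuck-at-0: output 0 ✓
  G1 stuck-at-1: output 1 ✗
  G2 stuck-at-0: output 0 ✓
  G2 stuck-at-1: output 1 ✗
  G3 stuck-at-0: output 1 ✗
  G3 stuck-at-1: output 0 ✓
  G4 stuck-at-0: output 0 ✓
  G4 stuck-at-1: output 1 ✗
Consistent faults: {G1 stuck-at-0, G2 stuck-at-0, G3 stuck-at-1, G4 stuck-at-0} — 4 in all.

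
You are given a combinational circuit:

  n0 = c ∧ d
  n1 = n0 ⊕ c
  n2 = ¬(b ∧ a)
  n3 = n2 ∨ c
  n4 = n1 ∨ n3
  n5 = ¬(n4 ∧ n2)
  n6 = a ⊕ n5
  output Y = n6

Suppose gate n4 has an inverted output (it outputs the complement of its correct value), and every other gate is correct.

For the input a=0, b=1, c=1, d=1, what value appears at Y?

1

Propagate with n4 forced: n0=1, n1=0, n2=1, n3=1, n4=0 [inverted output], n5=1, n6=1.
So Y = 1. (Without the fault it would be 0.)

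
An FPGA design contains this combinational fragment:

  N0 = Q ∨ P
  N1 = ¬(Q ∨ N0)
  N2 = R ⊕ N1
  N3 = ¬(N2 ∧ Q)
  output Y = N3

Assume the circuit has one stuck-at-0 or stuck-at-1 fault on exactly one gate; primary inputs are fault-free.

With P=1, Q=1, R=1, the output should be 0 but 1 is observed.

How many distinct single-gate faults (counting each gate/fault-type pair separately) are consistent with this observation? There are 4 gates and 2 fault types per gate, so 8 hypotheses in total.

Fault-free: N0=1, N1=0, N2=1, N3=0 → 0. Observed 1.
  N0 stuck-at-0: output 0 ✗
  N0 stuck-at-1: output 0 ✗
  N1 stuck-at-0: output 0 ✗
  N1 stuck-at-1: output 1 ✓
  N2 stuck-at-0: output 1 ✓
  N2 stuck-at-1: output 0 ✗
  N3 stuck-at-0: output 0 ✗
  N3 stuck-at-1: output 1 ✓
Consistent faults: {N1 stuck-at-1, N2 stuck-at-0, N3 stuck-at-1} — 3 in all.

3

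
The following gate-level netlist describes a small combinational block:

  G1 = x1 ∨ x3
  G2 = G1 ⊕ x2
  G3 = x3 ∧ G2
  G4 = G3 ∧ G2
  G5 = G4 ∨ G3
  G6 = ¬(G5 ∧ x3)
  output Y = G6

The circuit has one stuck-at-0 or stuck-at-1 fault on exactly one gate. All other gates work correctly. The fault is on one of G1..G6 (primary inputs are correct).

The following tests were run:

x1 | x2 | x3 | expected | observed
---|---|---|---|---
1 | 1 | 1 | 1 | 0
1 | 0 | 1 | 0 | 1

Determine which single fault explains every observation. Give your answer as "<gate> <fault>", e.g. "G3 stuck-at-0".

Fault-free values for test 1 (x1=1, x2=1, x3=1): G1=1, G2=0, G3=0, G4=0, G5=0, G6=1, giving Y=1. Observed 0.
Test 1: faults giving observed 0 are {G1 stuck-at-0, G2 stuck-at-1, G3 stuck-at-1, G4 stuck-at-1, G5 stuck-at-1, G6 stuck-at-0}.
Test 2 (x1=1, x2=0, x3=1): fault-free G1=1, G2=1, G3=1, G4=1, G5=1, G6=0 → 0; observed 1. Eliminates G2 stuck-at-1, G3 stuck-at-1, G4 stuck-at-1, G5 stuck-at-1, G6 stuck-at-0.
Only G1 stuck-at-0 is consistent with every test.

G1 stuck-at-0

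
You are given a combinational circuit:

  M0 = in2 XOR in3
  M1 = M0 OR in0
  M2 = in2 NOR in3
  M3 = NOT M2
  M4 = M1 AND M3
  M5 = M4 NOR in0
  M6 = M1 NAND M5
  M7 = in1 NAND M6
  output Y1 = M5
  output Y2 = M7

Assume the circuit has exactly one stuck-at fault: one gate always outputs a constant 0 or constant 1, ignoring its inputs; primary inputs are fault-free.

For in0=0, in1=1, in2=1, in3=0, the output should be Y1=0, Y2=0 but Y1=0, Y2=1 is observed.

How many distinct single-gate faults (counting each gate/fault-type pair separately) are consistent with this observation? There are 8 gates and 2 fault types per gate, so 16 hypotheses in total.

2

Fault-free: M0=1, M1=1, M2=0, M3=1, M4=1, M5=0, M6=1, M7=0 → Y1=0, Y2=0. Observed Y1=0, Y2=1.
  M0: none of the 2 fault types match ✗
  M1: none of the 2 fault types match ✗
  M2: none of the 2 fault types match ✗
  M3: none of the 2 fault types match ✗
  M4: none of the 2 fault types match ✗
  M5: none of the 2 fault types match ✗
  M6: stuck-at-0 ✓; others ✗
  M7: stuck-at-1 ✓; others ✗
Consistent faults: {M6 stuck-at-0, M7 stuck-at-1} — 2 in all.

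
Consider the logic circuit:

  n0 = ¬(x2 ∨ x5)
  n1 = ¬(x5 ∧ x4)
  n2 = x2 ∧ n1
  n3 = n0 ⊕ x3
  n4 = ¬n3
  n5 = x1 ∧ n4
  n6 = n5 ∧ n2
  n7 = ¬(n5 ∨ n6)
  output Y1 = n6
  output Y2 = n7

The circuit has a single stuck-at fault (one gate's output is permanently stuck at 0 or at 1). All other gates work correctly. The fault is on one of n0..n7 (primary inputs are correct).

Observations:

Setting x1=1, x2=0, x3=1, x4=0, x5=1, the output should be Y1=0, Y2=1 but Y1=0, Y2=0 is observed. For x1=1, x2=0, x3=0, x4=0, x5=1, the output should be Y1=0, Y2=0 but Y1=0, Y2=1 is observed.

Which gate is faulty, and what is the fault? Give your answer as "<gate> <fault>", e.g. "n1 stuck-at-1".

Fault-free values for test 1 (x1=1, x2=0, x3=1, x4=0, x5=1): n0=0, n1=1, n2=0, n3=1, n4=0, n5=0, n6=0, n7=1, giving Y1=0, Y2=1. Observed Y1=0, Y2=0.
Test 1: faults giving observed Y1=0, Y2=0 are {n0 stuck-at-1, n3 stuck-at-0, n4 stuck-at-1, n5 stuck-at-1, n7 stuck-at-0}.
Test 2 (x1=1, x2=0, x3=0, x4=0, x5=1): fault-free n0=0, n1=1, n2=0, n3=0, n4=1, n5=1, n6=0, n7=0 → Y1=0, Y2=0; observed Y1=0, Y2=1. Eliminates n3 stuck-at-0, n4 stuck-at-1, n5 stuck-at-1, n7 stuck-at-0.
Only n0 stuck-at-1 is consistent with every test.

n0 stuck-at-1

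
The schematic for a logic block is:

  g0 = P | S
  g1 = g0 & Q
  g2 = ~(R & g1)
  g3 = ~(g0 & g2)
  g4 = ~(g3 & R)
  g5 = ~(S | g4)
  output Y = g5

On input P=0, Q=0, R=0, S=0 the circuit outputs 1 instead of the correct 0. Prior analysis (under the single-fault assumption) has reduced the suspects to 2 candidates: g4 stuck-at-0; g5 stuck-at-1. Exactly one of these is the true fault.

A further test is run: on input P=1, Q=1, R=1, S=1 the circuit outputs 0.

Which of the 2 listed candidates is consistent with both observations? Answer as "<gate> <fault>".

Evaluate each candidate on input P=1, Q=1, R=1, S=1:
  g4 stuck-at-0: g0=1, g1=1, g2=0, g3=1, g4=0 [stuck-at-0], g5=0 → 0 — matches
  g5 stuck-at-1: g0=1, g1=1, g2=0, g3=1, g4=0, g5=1 [stuck-at-1] → 1 — eliminated
Only g4 stuck-at-0 reproduces the observed 0.

g4 stuck-at-0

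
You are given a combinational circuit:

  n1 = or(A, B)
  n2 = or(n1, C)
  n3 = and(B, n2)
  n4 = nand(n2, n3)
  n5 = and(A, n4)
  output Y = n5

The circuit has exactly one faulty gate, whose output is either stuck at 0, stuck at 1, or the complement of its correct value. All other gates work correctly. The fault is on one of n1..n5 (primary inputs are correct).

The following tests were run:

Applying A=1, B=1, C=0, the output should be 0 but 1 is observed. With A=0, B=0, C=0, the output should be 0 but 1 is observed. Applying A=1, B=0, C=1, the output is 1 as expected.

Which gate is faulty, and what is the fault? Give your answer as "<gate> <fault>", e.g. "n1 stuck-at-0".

Fault-free values for test 1 (A=1, B=1, C=0): n1=1, n2=1, n3=1, n4=0, n5=0, giving Y=0. Observed 1.
Test 1: faults giving observed 1 are {n1 stuck-at-0, n1 inverted output, n2 stuck-at-0, n2 inverted output, n3 stuck-at-0, n3 inverted output, n4 stuck-at-1, n4 inverted output, n5 stuck-at-1, n5 inverted output}.
Test 2 (A=0, B=0, C=0): fault-free n1=0, n2=0, n3=0, n4=1, n5=0 → 0; observed 1. Eliminates n1 stuck-at-0, n1 inverted output, n2 stuck-at-0, n2 inverted output, n3 stuck-at-0, n3 inverted output, n4 stuck-at-1, n4 inverted output.
Test 3 (A=1, B=0, C=1): fault-free n1=1, n2=1, n3=0, n4=1, n5=1 → 1; observed 1. Eliminates n5 inverted output.
Only n5 stuck-at-1 is consistent with every test.

n5 stuck-at-1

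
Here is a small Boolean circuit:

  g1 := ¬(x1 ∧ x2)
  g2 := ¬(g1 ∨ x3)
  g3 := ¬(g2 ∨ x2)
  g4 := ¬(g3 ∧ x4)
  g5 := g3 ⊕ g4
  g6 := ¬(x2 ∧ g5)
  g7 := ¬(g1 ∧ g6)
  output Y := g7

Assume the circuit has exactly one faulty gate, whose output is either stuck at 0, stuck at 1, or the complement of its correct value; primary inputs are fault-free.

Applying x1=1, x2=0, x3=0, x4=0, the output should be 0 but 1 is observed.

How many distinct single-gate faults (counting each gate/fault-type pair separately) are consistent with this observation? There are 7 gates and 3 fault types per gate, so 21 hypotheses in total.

Fault-free: g1=1, g2=0, g3=1, g4=1, g5=0, g6=1, g7=0 → 0. Observed 1.
  g1: stuck-at-0, inverted output ✓; others ✗
  g2: none of the 3 fault types match ✗
  g3: none of the 3 fault types match ✗
  g4: none of the 3 fault types match ✗
  g5: none of the 3 fault types match ✗
  g6: stuck-at-0, inverted output ✓; others ✗
  g7: stuck-at-1, inverted output ✓; others ✗
Consistent faults: {g1 stuck-at-0, g1 inverted output, g6 stuck-at-0, g6 inverted output, g7 stuck-at-1, g7 inverted output} — 6 in all.

6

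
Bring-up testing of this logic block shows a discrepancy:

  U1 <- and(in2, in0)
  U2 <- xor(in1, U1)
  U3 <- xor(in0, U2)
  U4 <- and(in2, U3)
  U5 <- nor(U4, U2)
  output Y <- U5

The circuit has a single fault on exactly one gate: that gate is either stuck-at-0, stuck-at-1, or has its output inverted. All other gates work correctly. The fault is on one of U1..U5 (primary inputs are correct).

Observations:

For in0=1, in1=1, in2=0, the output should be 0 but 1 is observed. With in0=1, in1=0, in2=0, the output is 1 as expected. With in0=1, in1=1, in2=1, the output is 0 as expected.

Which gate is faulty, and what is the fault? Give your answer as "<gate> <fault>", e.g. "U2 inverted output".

U2 stuck-at-0

Fault-free values for test 1 (in0=1, in1=1, in2=0): U1=0, U2=1, U3=0, U4=0, U5=0, giving Y=0. Observed 1.
Test 1: faults giving observed 1 are {U1 stuck-at-1, U1 inverted output, U2 stuck-at-0, U2 inverted output, U5 stuck-at-1, U5 inverted output}.
Test 2 (in0=1, in1=0, in2=0): fault-free U1=0, U2=0, U3=1, U4=0, U5=1 → 1; observed 1. Eliminates U1 stuck-at-1, U1 inverted output, U2 inverted output, U5 inverted output.
Test 3 (in0=1, in1=1, in2=1): fault-free U1=1, U2=0, U3=1, U4=1, U5=0 → 0; observed 0. Eliminates U5 stuck-at-1.
Only U2 stuck-at-0 is consistent with every test.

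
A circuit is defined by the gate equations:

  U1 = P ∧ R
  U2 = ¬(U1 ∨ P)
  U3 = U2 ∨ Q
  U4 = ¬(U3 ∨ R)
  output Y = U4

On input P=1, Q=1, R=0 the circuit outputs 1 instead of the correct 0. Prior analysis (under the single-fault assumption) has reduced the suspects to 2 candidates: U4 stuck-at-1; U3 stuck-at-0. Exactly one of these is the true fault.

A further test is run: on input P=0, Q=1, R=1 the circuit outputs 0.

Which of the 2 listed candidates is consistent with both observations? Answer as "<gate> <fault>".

Evaluate each candidate on input P=0, Q=1, R=1:
  U4 stuck-at-1: U1=0, U2=1, U3=1, U4=1 [stuck-at-1] → 1 — eliminated
  U3 stuck-at-0: U1=0, U2=1, U3=0 [stuck-at-0], U4=0 → 0 — matches
Only U3 stuck-at-0 reproduces the observed 0.

U3 stuck-at-0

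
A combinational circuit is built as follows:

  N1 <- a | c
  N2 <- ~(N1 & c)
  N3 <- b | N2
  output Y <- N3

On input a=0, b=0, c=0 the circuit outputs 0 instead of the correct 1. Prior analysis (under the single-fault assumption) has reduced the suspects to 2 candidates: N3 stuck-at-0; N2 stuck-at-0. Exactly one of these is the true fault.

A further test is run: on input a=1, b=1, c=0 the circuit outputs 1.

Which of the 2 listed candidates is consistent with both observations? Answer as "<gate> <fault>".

N2 stuck-at-0

Evaluate each candidate on input a=1, b=1, c=0:
  N3 stuck-at-0: N1=1, N2=1, N3=0 [stuck-at-0] → 0 — eliminated
  N2 stuck-at-0: N1=1, N2=0 [stuck-at-0], N3=1 → 1 — matches
Only N2 stuck-at-0 reproduces the observed 1.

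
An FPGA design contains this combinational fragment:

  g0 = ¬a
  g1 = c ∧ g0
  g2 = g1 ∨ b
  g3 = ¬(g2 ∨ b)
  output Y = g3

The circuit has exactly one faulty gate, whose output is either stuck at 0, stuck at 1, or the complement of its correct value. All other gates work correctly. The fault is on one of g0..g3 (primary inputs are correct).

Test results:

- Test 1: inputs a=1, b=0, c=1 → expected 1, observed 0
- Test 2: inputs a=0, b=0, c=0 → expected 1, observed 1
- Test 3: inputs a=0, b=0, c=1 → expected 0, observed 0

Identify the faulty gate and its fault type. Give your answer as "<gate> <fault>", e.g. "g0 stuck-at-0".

Fault-free values for test 1 (a=1, b=0, c=1): g0=0, g1=0, g2=0, g3=1, giving Y=1. Observed 0.
Test 1: faults giving observed 0 are {g0 stuck-at-1, g0 inverted output, g1 stuck-at-1, g1 inverted output, g2 stuck-at-1, g2 inverted output, g3 stuck-at-0, g3 inverted output}.
Test 2 (a=0, b=0, c=0): fault-free g0=1, g1=0, g2=0, g3=1 → 1; observed 1. Eliminates g1 stuck-at-1, g1 inverted output, g2 stuck-at-1, g2 inverted output, g3 stuck-at-0, g3 inverted output.
Test 3 (a=0, b=0, c=1): fault-free g0=1, g1=1, g2=1, g3=0 → 0; observed 0. Eliminates g0 inverted output.
Only g0 stuck-at-1 is consistent with every test.

g0 stuck-at-1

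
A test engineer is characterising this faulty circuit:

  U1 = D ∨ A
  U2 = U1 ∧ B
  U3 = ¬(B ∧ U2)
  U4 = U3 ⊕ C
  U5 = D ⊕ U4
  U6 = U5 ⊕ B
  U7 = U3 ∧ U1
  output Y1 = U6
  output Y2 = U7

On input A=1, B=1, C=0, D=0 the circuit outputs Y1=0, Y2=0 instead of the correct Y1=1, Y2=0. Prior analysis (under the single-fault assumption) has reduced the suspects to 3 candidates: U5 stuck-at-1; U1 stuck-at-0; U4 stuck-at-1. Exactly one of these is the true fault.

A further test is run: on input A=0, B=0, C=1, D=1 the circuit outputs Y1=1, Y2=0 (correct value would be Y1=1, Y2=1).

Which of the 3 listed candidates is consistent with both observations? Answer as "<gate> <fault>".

Evaluate each candidate on input A=0, B=0, C=1, D=1:
  U5 stuck-at-1: U1=1, U2=0, U3=1, U4=0, U5=1 [stuck-at-1], U6=1, U7=1 → Y1=1, Y2=1 — eliminated
  U1 stuck-at-0: U1=0 [stuck-at-0], U2=0, U3=1, U4=0, U5=1, U6=1, U7=0 → Y1=1, Y2=0 — matches
  U4 stuck-at-1: U1=1, U2=0, U3=1, U4=1 [stuck-at-1], U5=0, U6=0, U7=1 → Y1=0, Y2=1 — eliminated
Only U1 stuck-at-0 reproduces the observed Y1=1, Y2=0.

U1 stuck-at-0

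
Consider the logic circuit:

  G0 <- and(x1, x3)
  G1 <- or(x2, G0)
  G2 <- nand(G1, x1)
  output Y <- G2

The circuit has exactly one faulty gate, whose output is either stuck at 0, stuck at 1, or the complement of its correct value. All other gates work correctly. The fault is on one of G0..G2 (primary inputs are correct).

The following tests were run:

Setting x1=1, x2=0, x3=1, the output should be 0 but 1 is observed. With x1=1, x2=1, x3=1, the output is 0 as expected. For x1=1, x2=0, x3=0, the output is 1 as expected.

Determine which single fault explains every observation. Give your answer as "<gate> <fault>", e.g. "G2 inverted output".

Fault-free values for test 1 (x1=1, x2=0, x3=1): G0=1, G1=1, G2=0, giving Y=0. Observed 1.
Test 1: faults giving observed 1 are {G0 stuck-at-0, G0 inverted output, G1 stuck-at-0, G1 inverted output, G2 stuck-at-1, G2 inverted output}.
Test 2 (x1=1, x2=1, x3=1): fault-free G0=1, G1=1, G2=0 → 0; observed 0. Eliminates G1 stuck-at-0, G1 inverted output, G2 stuck-at-1, G2 inverted output.
Test 3 (x1=1, x2=0, x3=0): fault-free G0=0, G1=0, G2=1 → 1; observed 1. Eliminates G0 inverted output.
Only G0 stuck-at-0 is consistent with every test.

G0 stuck-at-0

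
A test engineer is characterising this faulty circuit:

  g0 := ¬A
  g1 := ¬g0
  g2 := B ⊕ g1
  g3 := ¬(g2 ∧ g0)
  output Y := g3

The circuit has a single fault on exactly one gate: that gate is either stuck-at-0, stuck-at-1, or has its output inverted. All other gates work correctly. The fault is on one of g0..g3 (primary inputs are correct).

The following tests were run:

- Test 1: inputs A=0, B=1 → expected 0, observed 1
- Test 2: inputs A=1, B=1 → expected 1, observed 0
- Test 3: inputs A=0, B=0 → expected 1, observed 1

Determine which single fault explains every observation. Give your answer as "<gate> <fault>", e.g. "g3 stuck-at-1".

g0 inverted output

Fault-free values for test 1 (A=0, B=1): g0=1, g1=0, g2=1, g3=0, giving Y=0. Observed 1.
Test 1: faults giving observed 1 are {g0 stuck-at-0, g0 inverted output, g1 stuck-at-1, g1 inverted output, g2 stuck-at-0, g2 inverted output, g3 stuck-at-1, g3 inverted output}.
Test 2 (A=1, B=1): fault-free g0=0, g1=1, g2=0, g3=1 → 1; observed 0. Eliminates g0 stuck-at-0, g1 stuck-at-1, g1 inverted output, g2 stuck-at-0, g2 inverted output, g3 stuck-at-1.
Test 3 (A=0, B=0): fault-free g0=1, g1=0, g2=0, g3=1 → 1; observed 1. Eliminates g3 inverted output.
Only g0 inverted output is consistent with every test.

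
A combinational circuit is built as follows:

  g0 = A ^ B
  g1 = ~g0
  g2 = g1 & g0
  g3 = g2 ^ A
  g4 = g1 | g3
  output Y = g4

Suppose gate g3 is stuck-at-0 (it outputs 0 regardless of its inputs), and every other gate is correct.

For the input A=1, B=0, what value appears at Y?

0

Propagate with g3 forced: g0=1, g1=0, g2=0, g3=0 [stuck-at-0], g4=0.
So Y = 0. (Without the fault it would be 1.)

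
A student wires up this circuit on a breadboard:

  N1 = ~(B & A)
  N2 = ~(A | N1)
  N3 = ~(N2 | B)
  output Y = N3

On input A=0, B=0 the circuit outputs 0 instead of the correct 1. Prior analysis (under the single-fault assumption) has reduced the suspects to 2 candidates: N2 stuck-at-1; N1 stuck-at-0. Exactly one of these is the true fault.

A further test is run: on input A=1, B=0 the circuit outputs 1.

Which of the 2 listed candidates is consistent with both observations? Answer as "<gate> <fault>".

Evaluate each candidate on input A=1, B=0:
  N2 stuck-at-1: N1=1, N2=1 [stuck-at-1], N3=0 → 0 — eliminated
  N1 stuck-at-0: N1=0 [stuck-at-0], N2=0, N3=1 → 1 — matches
Only N1 stuck-at-0 reproduces the observed 1.

N1 stuck-at-0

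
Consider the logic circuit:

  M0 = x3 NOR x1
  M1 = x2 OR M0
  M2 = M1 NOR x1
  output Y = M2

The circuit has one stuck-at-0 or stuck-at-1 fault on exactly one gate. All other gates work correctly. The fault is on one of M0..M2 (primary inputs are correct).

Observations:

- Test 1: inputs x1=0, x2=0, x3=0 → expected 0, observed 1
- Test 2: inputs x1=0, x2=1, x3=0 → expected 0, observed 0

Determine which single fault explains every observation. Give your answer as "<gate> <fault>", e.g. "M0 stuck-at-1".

M0 stuck-at-0

Fault-free values for test 1 (x1=0, x2=0, x3=0): M0=1, M1=1, M2=0, giving Y=0. Observed 1.
Test 1: faults giving observed 1 are {M0 stuck-at-0, M1 stuck-at-0, M2 stuck-at-1}.
Test 2 (x1=0, x2=1, x3=0): fault-free M0=1, M1=1, M2=0 → 0; observed 0. Eliminates M1 stuck-at-0, M2 stuck-at-1.
Only M0 stuck-at-0 is consistent with every test.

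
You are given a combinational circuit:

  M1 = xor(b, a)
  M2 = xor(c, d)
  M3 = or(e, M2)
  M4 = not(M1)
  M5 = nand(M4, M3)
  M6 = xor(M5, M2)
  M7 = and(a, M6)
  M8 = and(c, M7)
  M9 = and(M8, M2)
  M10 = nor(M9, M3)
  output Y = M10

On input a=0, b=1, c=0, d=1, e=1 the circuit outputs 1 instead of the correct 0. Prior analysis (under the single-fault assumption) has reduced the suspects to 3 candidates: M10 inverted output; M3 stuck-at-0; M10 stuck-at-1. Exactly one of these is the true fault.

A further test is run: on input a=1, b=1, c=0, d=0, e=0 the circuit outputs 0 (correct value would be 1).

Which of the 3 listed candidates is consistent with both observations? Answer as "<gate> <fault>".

M10 inverted output

Evaluate each candidate on input a=1, b=1, c=0, d=0, e=0:
  M10 inverted output: M1=0, M2=0, M3=0, M4=1, M5=1, M6=1, M7=1, M8=0, M9=0, M10=0 [inverted output] → 0 — matches
  M3 stuck-at-0: M1=0, M2=0, M3=0 [stuck-at-0], M4=1, M5=1, M6=1, M7=1, M8=0, M9=0, M10=1 → 1 — eliminated
  M10 stuck-at-1: M1=0, M2=0, M3=0, M4=1, M5=1, M6=1, M7=1, M8=0, M9=0, M10=1 [stuck-at-1] → 1 — eliminated
Only M10 inverted output reproduces the observed 0.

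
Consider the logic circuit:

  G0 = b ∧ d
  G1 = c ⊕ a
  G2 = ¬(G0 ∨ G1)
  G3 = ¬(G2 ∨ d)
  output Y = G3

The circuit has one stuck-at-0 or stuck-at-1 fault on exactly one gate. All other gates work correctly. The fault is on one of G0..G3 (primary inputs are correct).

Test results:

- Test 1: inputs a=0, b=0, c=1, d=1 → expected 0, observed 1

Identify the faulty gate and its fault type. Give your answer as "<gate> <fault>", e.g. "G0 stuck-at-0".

Fault-free values for test 1 (a=0, b=0, c=1, d=1): G0=0, G1=1, G2=0, G3=0, giving Y=0. Observed 1.
Test 1: faults giving observed 1 are {G3 stuck-at-1}.
Only G3 stuck-at-1 is consistent with every test.

G3 stuck-at-1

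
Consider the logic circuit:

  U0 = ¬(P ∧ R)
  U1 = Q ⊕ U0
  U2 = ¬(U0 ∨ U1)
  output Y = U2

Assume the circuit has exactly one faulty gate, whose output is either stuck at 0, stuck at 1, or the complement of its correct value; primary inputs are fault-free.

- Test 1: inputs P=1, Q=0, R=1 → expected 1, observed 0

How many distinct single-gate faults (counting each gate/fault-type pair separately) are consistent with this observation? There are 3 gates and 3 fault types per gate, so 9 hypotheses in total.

6

Fault-free: U0=0, U1=0, U2=1 → 1. Observed 0.
  U0 stuck-at-0: output 1 ✗
  U0 stuck-at-1: output 0 ✓
  U0 inverted output: output 0 ✓
  U1 stuck-at-0: output 1 ✗
  U1 stuck-at-1: output 0 ✓
  U1 inverted output: output 0 ✓
  U2 stuck-at-0: output 0 ✓
  U2 stuck-at-1: output 1 ✗
  U2 inverted output: output 0 ✓
Consistent faults: {U0 stuck-at-1, U0 inverted output, U1 stuck-at-1, U1 inverted output, U2 stuck-at-0, U2 inverted output} — 6 in all.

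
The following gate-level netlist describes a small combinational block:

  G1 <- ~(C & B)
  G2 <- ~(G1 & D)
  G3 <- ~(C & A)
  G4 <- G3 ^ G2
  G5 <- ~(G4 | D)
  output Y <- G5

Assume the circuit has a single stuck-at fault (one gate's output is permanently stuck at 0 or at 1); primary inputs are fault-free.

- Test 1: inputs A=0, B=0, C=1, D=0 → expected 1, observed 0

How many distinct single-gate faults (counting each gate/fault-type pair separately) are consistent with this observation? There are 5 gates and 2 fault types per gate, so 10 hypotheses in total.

Fault-free: G1=1, G2=1, G3=1, G4=0, G5=1 → 1. Observed 0.
  G1 stuck-at-0: output 1 ✗
  G1 stuck-at-1: output 1 ✗
  G2 stuck-at-0: output 0 ✓
  G2 stuck-at-1: output 1 ✗
  G3 stuck-at-0: output 0 ✓
  G3 stuck-at-1: output 1 ✗
  G4 stuck-at-0: output 1 ✗
  G4 stuck-at-1: output 0 ✓
  G5 stuck-at-0: output 0 ✓
  G5 stuck-at-1: output 1 ✗
Consistent faults: {G2 stuck-at-0, G3 stuck-at-0, G4 stuck-at-1, G5 stuck-at-0} — 4 in all.

4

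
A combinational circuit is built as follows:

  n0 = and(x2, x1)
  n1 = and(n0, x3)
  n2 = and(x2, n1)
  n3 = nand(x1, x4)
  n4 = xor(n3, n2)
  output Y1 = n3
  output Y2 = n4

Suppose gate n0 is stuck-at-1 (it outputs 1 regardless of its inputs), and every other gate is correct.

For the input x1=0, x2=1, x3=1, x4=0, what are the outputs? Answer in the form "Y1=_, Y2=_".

Y1=1, Y2=0

Propagate with n0 forced: n0=1 [stuck-at-1], n1=1, n2=1, n3=1, n4=0.
So the outputs are Y1=1, Y2=0. (Without the fault they would be Y1=1, Y2=1.)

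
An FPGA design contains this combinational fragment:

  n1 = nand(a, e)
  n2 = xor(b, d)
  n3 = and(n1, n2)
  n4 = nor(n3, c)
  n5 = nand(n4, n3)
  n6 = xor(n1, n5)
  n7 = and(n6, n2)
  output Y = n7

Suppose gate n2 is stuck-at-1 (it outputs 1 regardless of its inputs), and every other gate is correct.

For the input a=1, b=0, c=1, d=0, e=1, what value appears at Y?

Propagate with n2 forced: n1=0, n2=1 [stuck-at-1], n3=0, n4=0, n5=1, n6=1, n7=1.
So Y = 1. (Without the fault it would be 0.)

1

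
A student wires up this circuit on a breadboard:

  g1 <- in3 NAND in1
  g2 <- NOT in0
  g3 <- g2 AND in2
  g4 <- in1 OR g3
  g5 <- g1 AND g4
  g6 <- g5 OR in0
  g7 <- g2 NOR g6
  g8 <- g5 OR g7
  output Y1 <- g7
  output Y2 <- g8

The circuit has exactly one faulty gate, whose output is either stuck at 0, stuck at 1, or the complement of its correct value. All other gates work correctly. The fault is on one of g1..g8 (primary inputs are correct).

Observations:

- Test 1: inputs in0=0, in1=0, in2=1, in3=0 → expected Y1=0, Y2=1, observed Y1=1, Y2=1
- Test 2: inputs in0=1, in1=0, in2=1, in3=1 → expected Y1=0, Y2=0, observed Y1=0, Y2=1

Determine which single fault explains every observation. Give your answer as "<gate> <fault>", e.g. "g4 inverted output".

Fault-free values for test 1 (in0=0, in1=0, in2=1, in3=0): g1=1, g2=1, g3=1, g4=1, g5=1, g6=1, g7=0, g8=1, giving Y1=0, Y2=1. Observed Y1=1, Y2=1.
Test 1: faults giving observed Y1=1, Y2=1 are {g2 stuck-at-0, g2 inverted output, g7 stuck-at-1, g7 inverted output}.
Test 2 (in0=1, in1=0, in2=1, in3=1): fault-free g1=1, g2=0, g3=0, g4=0, g5=0, g6=1, g7=0, g8=0 → Y1=0, Y2=0; observed Y1=0, Y2=1. Eliminates g2 stuck-at-0, g7 stuck-at-1, g7 inverted output.
Only g2 inverted output is consistent with every test.

g2 inverted output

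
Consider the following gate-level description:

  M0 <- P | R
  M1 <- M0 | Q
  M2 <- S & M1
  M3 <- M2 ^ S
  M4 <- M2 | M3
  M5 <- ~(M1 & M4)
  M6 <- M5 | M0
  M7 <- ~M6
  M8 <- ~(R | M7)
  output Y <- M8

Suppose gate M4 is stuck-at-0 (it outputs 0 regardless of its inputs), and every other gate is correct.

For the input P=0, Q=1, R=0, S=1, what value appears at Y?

1

Propagate with M4 forced: M0=0, M1=1, M2=1, M3=0, M4=0 [stuck-at-0], M5=1, M6=1, M7=0, M8=1.
So Y = 1. (Without the fault it would be 0.)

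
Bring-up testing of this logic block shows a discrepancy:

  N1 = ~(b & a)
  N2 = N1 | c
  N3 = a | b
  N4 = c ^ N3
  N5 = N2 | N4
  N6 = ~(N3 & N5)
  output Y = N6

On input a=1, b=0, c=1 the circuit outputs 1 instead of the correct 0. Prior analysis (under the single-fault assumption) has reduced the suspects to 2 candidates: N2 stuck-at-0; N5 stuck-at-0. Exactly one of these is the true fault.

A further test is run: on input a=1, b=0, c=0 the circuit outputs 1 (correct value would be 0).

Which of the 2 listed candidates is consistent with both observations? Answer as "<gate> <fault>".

N5 stuck-at-0

Evaluate each candidate on input a=1, b=0, c=0:
  N2 stuck-at-0: N1=1, N2=0 [stuck-at-0], N3=1, N4=1, N5=1, N6=0 → 0 — eliminated
  N5 stuck-at-0: N1=1, N2=1, N3=1, N4=1, N5=0 [stuck-at-0], N6=1 → 1 — matches
Only N5 stuck-at-0 reproduces the observed 1.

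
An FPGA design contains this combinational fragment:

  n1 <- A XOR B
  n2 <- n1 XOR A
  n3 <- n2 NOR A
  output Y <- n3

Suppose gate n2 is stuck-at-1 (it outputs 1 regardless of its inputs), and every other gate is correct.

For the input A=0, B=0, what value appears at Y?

Propagate with n2 forced: n1=0, n2=1 [stuck-at-1], n3=0.
So Y = 0. (Without the fault it would be 1.)

0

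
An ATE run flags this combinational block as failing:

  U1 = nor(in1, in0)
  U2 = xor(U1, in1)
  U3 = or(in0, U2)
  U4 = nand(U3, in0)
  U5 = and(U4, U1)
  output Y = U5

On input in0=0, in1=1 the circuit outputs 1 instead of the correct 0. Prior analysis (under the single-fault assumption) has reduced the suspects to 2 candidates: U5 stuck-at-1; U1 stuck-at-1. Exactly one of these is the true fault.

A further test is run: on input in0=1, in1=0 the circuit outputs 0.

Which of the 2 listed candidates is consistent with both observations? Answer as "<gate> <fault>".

Evaluate each candidate on input in0=1, in1=0:
  U5 stuck-at-1: U1=0, U2=0, U3=1, U4=0, U5=1 [stuck-at-1] → 1 — eliminated
  U1 stuck-at-1: U1=1 [stuck-at-1], U2=1, U3=1, U4=0, U5=0 → 0 — matches
Only U1 stuck-at-1 reproduces the observed 0.

U1 stuck-at-1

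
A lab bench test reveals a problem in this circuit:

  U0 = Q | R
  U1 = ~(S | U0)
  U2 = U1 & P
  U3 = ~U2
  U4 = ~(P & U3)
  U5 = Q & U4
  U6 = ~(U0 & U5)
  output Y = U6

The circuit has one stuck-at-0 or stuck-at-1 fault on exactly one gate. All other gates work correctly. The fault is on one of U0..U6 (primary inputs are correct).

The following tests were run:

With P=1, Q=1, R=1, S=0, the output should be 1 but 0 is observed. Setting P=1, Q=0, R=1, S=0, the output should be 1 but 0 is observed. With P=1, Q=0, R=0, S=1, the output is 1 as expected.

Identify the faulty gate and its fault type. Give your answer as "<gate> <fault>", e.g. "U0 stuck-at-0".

U5 stuck-at-1

Fault-free values for test 1 (P=1, Q=1, R=1, S=0): U0=1, U1=0, U2=0, U3=1, U4=0, U5=0, U6=1, giving Y=1. Observed 0.
Test 1: faults giving observed 0 are {U1 stuck-at-1, U2 stuck-at-1, U3 stuck-at-0, U4 stuck-at-1, U5 stuck-at-1, U6 stuck-at-0}.
Test 2 (P=1, Q=0, R=1, S=0): fault-free U0=1, U1=0, U2=0, U3=1, U4=0, U5=0, U6=1 → 1; observed 0. Eliminates U1 stuck-at-1, U2 stuck-at-1, U3 stuck-at-0, U4 stuck-at-1.
Test 3 (P=1, Q=0, R=0, S=1): fault-free U0=0, U1=0, U2=0, U3=1, U4=0, U5=0, U6=1 → 1; observed 1. Eliminates U6 stuck-at-0.
Only U5 stuck-at-1 is consistent with every test.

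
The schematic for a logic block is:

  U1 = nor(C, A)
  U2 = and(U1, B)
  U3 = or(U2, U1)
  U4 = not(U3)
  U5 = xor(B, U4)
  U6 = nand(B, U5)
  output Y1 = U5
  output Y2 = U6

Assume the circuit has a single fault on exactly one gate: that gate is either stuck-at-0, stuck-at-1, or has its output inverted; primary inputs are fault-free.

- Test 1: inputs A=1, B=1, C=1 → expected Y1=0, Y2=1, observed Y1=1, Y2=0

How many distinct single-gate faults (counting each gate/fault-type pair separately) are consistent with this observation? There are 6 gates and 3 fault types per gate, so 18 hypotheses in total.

10

Fault-free: U1=0, U2=0, U3=0, U4=1, U5=0, U6=1 → Y1=0, Y2=1. Observed Y1=1, Y2=0.
  U1: stuck-at-1, inverted output ✓; others ✗
  U2: stuck-at-1, inverted output ✓; others ✗
  U3: stuck-at-1, inverted output ✓; others ✗
  U4: stuck-at-0, inverted output ✓; others ✗
  U5: stuck-at-1, inverted output ✓; others ✗
  U6: none of the 3 fault types match ✗
Consistent faults: {U1 stuck-at-1, U1 inverted output, U2 stuck-at-1, U2 inverted output, U3 stuck-at-1, U3 inverted output, U4 stuck-at-0, U4 inverted output, U5 stuck-at-1, U5 inverted output} — 10 in all.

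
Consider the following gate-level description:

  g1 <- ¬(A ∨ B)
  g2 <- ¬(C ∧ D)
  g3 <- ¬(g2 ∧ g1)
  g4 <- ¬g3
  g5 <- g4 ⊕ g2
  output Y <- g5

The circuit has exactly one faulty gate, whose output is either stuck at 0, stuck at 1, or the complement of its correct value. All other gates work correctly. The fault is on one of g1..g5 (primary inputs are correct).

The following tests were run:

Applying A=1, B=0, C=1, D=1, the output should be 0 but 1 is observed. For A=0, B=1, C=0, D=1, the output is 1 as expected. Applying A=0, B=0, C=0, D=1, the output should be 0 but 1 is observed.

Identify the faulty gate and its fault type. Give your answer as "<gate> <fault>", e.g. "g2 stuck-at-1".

Fault-free values for test 1 (A=1, B=0, C=1, D=1): g1=0, g2=0, g3=1, g4=0, g5=0, giving Y=0. Observed 1.
Test 1: faults giving observed 1 are {g2 stuck-at-1, g2 inverted output, g3 stuck-at-0, g3 inverted output, g4 stuck-at-1, g4 inverted output, g5 stuck-at-1, g5 inverted output}.
Test 2 (A=0, B=1, C=0, D=1): fault-free g1=0, g2=1, g3=1, g4=0, g5=1 → 1; observed 1. Eliminates g2 inverted output, g3 stuck-at-0, g3 inverted output, g4 stuck-at-1, g4 inverted output, g5 inverted output.
Test 3 (A=0, B=0, C=0, D=1): fault-free g1=1, g2=1, g3=0, g4=1, g5=0 → 0; observed 1. Eliminates g2 stuck-at-1.
Only g5 stuck-at-1 is consistent with every test.

g5 stuck-at-1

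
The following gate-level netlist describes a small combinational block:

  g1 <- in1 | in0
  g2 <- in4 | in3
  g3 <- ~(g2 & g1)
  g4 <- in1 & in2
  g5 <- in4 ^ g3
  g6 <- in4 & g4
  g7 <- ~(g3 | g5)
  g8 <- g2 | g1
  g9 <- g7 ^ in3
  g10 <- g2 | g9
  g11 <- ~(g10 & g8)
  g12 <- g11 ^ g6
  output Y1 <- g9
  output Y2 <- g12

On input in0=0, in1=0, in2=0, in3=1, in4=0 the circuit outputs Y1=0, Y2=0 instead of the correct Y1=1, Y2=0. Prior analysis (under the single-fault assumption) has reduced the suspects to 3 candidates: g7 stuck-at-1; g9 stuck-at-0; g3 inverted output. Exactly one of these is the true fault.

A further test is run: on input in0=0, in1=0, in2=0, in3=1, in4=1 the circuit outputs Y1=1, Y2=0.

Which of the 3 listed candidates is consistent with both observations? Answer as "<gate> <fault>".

Evaluate each candidate on input in0=0, in1=0, in2=0, in3=1, in4=1:
  g7 stuck-at-1: g1=0, g2=1, g3=1, g4=0, g5=0, g6=0, g7=1 [stuck-at-1], g8=1, g9=0, g10=1, g11=0, g12=0 → Y1=0, Y2=0 — eliminated
  g9 stuck-at-0: g1=0, g2=1, g3=1, g4=0, g5=0, g6=0, g7=0, g8=1, g9=0 [stuck-at-0], g10=1, g11=0, g12=0 → Y1=0, Y2=0 — eliminated
  g3 inverted output: g1=0, g2=1, g3=0 [inverted output], g4=0, g5=1, g6=0, g7=0, g8=1, g9=1, g10=1, g11=0, g12=0 → Y1=1, Y2=0 — matches
Only g3 inverted output reproduces the observed Y1=1, Y2=0.

g3 inverted output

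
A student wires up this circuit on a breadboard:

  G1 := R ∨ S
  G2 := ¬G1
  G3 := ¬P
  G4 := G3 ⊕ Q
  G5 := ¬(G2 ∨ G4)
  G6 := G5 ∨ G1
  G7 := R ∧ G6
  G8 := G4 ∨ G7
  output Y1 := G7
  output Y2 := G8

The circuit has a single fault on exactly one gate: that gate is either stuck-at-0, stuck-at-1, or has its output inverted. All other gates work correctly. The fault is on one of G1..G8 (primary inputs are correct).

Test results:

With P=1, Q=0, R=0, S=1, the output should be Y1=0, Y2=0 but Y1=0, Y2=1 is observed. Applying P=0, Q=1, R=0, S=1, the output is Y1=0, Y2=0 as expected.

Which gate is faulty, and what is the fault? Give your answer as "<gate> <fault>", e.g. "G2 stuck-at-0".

Fault-free values for test 1 (P=1, Q=0, R=0, S=1): G1=1, G2=0, G3=0, G4=0, G5=1, G6=1, G7=0, G8=0, giving Y1=0, Y2=0. Observed Y1=0, Y2=1.
Test 1: faults giving observed Y1=0, Y2=1 are {G3 stuck-at-1, G3 inverted output, G4 stuck-at-1, G4 inverted output, G8 stuck-at-1, G8 inverted output}.
Test 2 (P=0, Q=1, R=0, S=1): fault-free G1=1, G2=0, G3=1, G4=0, G5=1, G6=1, G7=0, G8=0 → Y1=0, Y2=0; observed Y1=0, Y2=0. Eliminates G3 inverted output, G4 stuck-at-1, G4 inverted output, G8 stuck-at-1, G8 inverted output.
Only G3 stuck-at-1 is consistent with every test.

G3 stuck-at-1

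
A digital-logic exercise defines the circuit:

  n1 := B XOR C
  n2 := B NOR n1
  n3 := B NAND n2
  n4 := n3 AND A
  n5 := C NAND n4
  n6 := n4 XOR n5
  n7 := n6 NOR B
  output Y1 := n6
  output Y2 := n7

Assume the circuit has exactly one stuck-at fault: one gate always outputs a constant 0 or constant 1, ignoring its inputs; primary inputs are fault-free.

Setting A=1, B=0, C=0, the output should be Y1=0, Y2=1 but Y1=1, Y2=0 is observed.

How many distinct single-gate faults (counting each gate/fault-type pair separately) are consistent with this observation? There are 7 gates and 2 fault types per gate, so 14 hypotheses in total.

Fault-free: n1=0, n2=1, n3=1, n4=1, n5=1, n6=0, n7=1 → Y1=0, Y2=1. Observed Y1=1, Y2=0.
  n1 stuck-at-0: output Y1=0, Y2=1 ✗
  n1 stuck-at-1: output Y1=0, Y2=1 ✗
  n2 stuck-at-0: output Y1=0, Y2=1 ✗
  n2 stuck-at-1: output Y1=0, Y2=1 ✗
  n3 stuck-at-0: output Y1=1, Y2=0 ✓
  n3 stuck-at-1: output Y1=0, Y2=1 ✗
  n4 stuck-at-0: output Y1=1, Y2=0 ✓
  n4 stuck-at-1: output Y1=0, Y2=1 ✗
  n5 stuck-at-0: output Y1=1, Y2=0 ✓
  n5 stuck-at-1: output Y1=0, Y2=1 ✗
  n6 stuck-at-0: output Y1=0, Y2=1 ✗
  n6 stuck-at-1: output Y1=1, Y2=0 ✓
  n7 stuck-at-0: output Y1=0, Y2=0 ✗
  n7 stuck-at-1: output Y1=0, Y2=1 ✗
Consistent faults: {n3 stuck-at-0, n4 stuck-at-0, n5 stuck-at-0, n6 stuck-at-1} — 4 in all.

4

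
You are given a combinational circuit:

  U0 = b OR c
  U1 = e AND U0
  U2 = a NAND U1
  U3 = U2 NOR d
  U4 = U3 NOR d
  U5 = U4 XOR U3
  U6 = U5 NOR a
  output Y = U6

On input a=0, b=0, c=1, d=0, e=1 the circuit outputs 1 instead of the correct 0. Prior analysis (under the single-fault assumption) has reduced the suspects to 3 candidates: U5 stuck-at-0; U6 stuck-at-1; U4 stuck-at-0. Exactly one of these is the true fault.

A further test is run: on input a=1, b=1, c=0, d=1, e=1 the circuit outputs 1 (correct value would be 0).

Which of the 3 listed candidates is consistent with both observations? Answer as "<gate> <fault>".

Evaluate each candidate on input a=1, b=1, c=0, d=1, e=1:
  U5 stuck-at-0: U0=1, U1=1, U2=0, U3=0, U4=0, U5=0 [stuck-at-0], U6=0 → 0 — eliminated
  U6 stuck-at-1: U0=1, U1=1, U2=0, U3=0, U4=0, U5=0, U6=1 [stuck-at-1] → 1 — matches
  U4 stuck-at-0: U0=1, U1=1, U2=0, U3=0, U4=0 [stuck-at-0], U5=0, U6=0 → 0 — eliminated
Only U6 stuck-at-1 reproduces the observed 1.

U6 stuck-at-1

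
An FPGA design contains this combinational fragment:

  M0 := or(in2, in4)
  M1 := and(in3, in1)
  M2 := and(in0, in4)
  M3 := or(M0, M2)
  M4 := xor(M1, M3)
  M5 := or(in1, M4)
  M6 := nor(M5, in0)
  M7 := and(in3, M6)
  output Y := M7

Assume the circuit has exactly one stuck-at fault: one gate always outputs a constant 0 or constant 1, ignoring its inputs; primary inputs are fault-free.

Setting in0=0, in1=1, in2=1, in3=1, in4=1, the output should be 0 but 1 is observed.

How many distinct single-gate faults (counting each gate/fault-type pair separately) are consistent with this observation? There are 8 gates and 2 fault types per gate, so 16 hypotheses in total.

3

Fault-free: M0=1, M1=1, M2=0, M3=1, M4=0, M5=1, M6=0, M7=0 → 0. Observed 1.
  M0: none of the 2 fault types match ✗
  M1: none of the 2 fault types match ✗
  M2: none of the 2 fault types match ✗
  M3: none of the 2 fault types match ✗
  M4: none of the 2 fault types match ✗
  M5: stuck-at-0 ✓; others ✗
  M6: stuck-at-1 ✓; others ✗
  M7: stuck-at-1 ✓; others ✗
Consistent faults: {M5 stuck-at-0, M6 stuck-at-1, M7 stuck-at-1} — 3 in all.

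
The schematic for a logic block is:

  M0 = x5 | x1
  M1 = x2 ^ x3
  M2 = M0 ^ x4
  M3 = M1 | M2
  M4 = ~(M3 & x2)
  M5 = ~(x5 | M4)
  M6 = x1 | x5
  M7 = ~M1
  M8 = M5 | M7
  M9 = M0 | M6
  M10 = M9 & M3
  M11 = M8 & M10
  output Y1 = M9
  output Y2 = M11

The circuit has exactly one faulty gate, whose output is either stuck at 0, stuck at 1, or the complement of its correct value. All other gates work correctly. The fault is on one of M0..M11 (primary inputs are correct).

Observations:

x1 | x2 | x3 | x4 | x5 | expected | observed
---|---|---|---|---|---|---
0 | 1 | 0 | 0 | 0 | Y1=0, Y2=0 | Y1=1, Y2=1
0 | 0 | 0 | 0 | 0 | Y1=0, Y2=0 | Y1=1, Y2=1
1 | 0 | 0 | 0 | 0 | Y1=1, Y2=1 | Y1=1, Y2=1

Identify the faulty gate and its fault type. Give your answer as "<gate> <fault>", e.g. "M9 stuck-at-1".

Fault-free values for test 1 (x1=0, x2=1, x3=0, x4=0, x5=0): M0=0, M1=1, M2=0, M3=1, M4=0, M5=1, M6=0, M7=0, M8=1, M9=0, M10=0, M11=0, giving Y1=0, Y2=0. Observed Y1=1, Y2=1.
Test 1: faults giving observed Y1=1, Y2=1 are {M0 stuck-at-1, M0 inverted output, M6 stuck-at-1, M6 inverted output, M9 stuck-at-1, M9 inverted output}.
Test 2 (x1=0, x2=0, x3=0, x4=0, x5=0): fault-free M0=0, M1=0, M2=0, M3=0, M4=1, M5=0, M6=0, M7=1, M8=1, M9=0, M10=0, M11=0 → Y1=0, Y2=0; observed Y1=1, Y2=1. Eliminates M6 stuck-at-1, M6 inverted output, M9 stuck-at-1, M9 inverted output.
Test 3 (x1=1, x2=0, x3=0, x4=0, x5=0): fault-free M0=1, M1=0, M2=1, M3=1, M4=1, M5=0, M6=1, M7=1, M8=1, M9=1, M10=1, M11=1 → Y1=1, Y2=1; observed Y1=1, Y2=1. Eliminates M0 inverted output.
Only M0 stuck-at-1 is consistent with every test.

M0 stuck-at-1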